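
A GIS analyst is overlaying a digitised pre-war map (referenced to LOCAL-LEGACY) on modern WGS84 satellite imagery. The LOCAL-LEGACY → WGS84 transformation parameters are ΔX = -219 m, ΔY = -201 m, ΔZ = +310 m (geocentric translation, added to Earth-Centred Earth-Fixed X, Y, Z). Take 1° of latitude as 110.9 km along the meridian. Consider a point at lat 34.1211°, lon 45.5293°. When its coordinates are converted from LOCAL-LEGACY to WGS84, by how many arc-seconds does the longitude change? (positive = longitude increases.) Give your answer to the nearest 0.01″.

Δλ = 0.61″

sin φ = 0.560944, cos φ = 0.827854, sin λ = 0.713609, cos λ = 0.700544.
East component: ΔE = −sin λ·ΔX + cos λ·ΔY = −(0.713609)(-219) + (0.700544)(-201) = 15.47 m.
1° of latitude spans 110900 m; at latitude φ, 1° of longitude spans that × cos φ = 91809.0 m, so Δλ = 15.47 / 91809.0 × 3600 = 0.607″.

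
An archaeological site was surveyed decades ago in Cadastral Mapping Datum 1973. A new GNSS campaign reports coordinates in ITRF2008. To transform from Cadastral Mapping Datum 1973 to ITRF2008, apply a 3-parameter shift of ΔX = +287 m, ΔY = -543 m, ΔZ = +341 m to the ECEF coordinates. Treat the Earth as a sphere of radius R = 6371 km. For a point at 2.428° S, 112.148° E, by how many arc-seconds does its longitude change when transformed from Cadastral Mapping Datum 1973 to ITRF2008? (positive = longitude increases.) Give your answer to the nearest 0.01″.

Δλ = -1.98″

sin φ = -0.042364, cos φ = 0.999102, sin λ = 0.926213, cos λ = -0.377000.
East component: ΔE = −sin λ·ΔX + cos λ·ΔY = −(0.926213)(287) + (-0.377000)(-543) = -61.11 m.
1° of latitude spans πR/180 = 111195 m; at latitude φ, 1° of longitude spans that × cos φ = 111095.1 m, so Δλ = -61.11 / 111095.1 × 3600 = -1.980″.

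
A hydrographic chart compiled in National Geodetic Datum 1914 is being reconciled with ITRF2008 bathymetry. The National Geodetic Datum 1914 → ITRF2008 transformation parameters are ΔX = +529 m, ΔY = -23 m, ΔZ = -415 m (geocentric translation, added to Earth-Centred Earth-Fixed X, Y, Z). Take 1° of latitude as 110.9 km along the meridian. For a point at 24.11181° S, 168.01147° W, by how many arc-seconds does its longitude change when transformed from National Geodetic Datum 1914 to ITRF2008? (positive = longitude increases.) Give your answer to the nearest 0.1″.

Δλ = 4.7″

sin φ = -0.408519, cos φ = 0.912750, sin λ = -0.207716, cos λ = -0.978189.
East component: ΔE = −sin λ·ΔX + cos λ·ΔY = −(-0.207716)(529) + (-0.978189)(-23) = 132.38 m.
1° of latitude spans 110900 m; at latitude φ, 1° of longitude spans that × cos φ = 101224.0 m, so Δλ = 132.38 / 101224.0 × 3600 = 4.708″.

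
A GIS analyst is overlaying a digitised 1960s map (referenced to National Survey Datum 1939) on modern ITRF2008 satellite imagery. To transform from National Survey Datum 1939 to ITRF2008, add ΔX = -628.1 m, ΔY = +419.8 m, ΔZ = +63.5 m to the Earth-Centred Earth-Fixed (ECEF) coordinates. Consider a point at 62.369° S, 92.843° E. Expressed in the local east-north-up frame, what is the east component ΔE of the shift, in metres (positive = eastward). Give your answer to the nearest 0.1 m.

The local east axis at (φ, λ) is (−sin λ, cos λ, 0), so ΔE = −sin(92.843°)·(-628.1) + cos(92.843°)·419.8 = 606.51 m.

ΔE = 606.5 m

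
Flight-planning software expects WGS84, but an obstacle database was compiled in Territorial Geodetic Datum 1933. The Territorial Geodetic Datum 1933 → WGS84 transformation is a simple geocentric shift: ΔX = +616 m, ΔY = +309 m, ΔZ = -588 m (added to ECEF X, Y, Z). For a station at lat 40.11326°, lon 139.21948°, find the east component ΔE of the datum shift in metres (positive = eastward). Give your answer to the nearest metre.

The local east axis at (φ, λ) is (−sin λ, cos λ, 0), so ΔE = −sin(139.21948°)·616 + cos(139.21948°)·309 = -636.33 m.

ΔE = -636 m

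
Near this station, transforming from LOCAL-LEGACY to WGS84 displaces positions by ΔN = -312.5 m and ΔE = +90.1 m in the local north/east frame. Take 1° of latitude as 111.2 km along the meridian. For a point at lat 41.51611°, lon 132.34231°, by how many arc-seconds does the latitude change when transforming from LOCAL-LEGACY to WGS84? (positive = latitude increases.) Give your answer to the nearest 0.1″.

1° of latitude = 111.2 km, so Δφ = -312.5 / 111200 = -0.0028103° = -10.117″.

Δφ = -10.1″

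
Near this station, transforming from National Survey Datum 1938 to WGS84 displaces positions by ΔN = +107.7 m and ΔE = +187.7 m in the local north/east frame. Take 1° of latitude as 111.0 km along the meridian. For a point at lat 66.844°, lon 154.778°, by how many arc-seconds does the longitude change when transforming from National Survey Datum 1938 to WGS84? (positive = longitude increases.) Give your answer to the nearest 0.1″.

Δλ = 15.5″

At latitude 66.844°, cos φ = 0.393236.
1° of longitude at this latitude = 111.0 × cos φ = 43.65 km, so Δλ = 187.7 / 43649.2 = 0.0043002° = 15.481″.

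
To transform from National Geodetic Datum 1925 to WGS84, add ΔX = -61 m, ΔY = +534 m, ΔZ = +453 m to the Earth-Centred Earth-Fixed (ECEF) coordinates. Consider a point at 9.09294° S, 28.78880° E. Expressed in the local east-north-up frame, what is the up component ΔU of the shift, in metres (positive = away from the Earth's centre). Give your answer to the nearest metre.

ΔU = 130 m

The local up (radial) axis is (cos φ cos λ, cos φ sin λ, sin φ), giving ΔU = -52.789 + 253.933 − 71.590 = 129.55 m.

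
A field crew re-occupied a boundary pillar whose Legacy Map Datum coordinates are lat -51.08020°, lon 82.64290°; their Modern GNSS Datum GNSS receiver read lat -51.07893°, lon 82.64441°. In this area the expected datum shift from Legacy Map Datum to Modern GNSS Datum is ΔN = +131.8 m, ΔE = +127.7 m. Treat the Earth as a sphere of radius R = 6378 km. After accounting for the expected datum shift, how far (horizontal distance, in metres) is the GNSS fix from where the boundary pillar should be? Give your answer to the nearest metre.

Observed coordinate differences: Δφ = +0.00127°, Δλ = +0.00151°.
Converting to metres (1° lat = 111317 m, cos φ = 0.628232): observed ΔN = 141.4 m, observed ΔE = 105.6 m.
Subtracting the expected shift leaves a residual of 141.4 − (131.8) = 9.6 m north and 105.6 − (127.7) = -22.1 m east.
Residual distance = √(9.6² + (-22.1)²) = 24.1 m.

24 m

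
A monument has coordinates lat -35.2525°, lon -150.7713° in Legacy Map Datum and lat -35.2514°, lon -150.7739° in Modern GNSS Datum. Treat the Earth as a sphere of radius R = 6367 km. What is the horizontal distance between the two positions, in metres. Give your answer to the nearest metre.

266 m

Δφ = -35.2514° − -35.2525° = +0.0011°; Δλ = -150.7739° − -150.7713° = -0.0026°.
1° along a meridian = πR/180 = 111125 m.
ΔN = Δφ × 111125 = 122.2 m; ΔE = Δλ × 111125 × cos(-35.2525°) = -0.0026 × 111125 × 0.816616 = -235.9 m.
Distance = √(ΔE² + ΔN²) = √((-235.9)² + 122.2²) = 265.7 m.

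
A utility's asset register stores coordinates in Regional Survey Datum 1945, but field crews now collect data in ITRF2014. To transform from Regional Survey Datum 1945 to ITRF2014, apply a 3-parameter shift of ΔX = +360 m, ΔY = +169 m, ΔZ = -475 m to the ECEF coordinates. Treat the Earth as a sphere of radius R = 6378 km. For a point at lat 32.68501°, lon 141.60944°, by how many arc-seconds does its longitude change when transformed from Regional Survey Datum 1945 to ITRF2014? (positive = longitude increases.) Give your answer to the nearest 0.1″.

sin φ = 0.540020, cos φ = 0.841652, sin λ = 0.621019, cos λ = -0.783796.
East component: ΔE = −sin λ·ΔX + cos λ·ΔY = −(0.621019)(360) + (-0.783796)(169) = -356.03 m.
1° of latitude spans πR/180 = 111317 m; at latitude φ, 1° of longitude spans that × cos φ = 93690.3 m, so Δλ = -356.03 / 93690.3 × 3600 = -13.680″.

Δλ = -13.7″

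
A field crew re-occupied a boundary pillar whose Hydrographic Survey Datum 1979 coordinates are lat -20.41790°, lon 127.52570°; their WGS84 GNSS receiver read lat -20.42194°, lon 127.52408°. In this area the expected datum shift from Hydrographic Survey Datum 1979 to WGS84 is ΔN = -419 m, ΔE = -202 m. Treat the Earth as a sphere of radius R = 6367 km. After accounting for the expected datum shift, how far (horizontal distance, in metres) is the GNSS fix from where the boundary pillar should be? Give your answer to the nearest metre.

Observed coordinate differences: Δφ = -0.00404°, Δλ = -0.00162°.
Converting to metres (1° lat = 111125 m, cos φ = 0.937173): observed ΔN = -448.9 m, observed ΔE = -168.7 m.
Subtracting the expected shift leaves a residual of -448.9 − (-419) = -29.9 m north and -168.7 − (-202) = 33.3 m east.
Residual distance = √((-29.9)² + 33.3²) = 44.8 m.

45 m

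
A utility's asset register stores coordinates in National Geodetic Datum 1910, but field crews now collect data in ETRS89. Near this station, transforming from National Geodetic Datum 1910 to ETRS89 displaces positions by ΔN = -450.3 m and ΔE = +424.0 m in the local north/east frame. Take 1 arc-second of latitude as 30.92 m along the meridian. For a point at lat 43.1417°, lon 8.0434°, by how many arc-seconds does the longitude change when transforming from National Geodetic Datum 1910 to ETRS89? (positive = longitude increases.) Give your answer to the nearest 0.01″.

At latitude 43.1417°, cos φ = 0.729665.
1″ of longitude at this latitude = 30.92 × cos φ = 22.5612 m, so Δλ = 424.0 / 22.5612 = 18.793″.

Δλ = 18.79″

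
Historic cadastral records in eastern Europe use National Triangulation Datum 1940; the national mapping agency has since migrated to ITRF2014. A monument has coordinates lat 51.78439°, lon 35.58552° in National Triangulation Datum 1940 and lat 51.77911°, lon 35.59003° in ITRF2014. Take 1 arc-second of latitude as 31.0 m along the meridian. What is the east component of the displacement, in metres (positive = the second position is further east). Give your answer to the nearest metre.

Δφ = 51.77911° − 51.78439° = -0.00528°; Δλ = 35.59003° − 35.58552° = +0.00451°.
1° of latitude = 3600 × 31.00 = 111600 m.
ΔN = Δφ × 111600 = -589.2 m; ΔE = Δλ × 111600 × cos(51.78439°) = +0.00451 × 111600 × 0.618622 = 311.4 m.

ΔE = 311 m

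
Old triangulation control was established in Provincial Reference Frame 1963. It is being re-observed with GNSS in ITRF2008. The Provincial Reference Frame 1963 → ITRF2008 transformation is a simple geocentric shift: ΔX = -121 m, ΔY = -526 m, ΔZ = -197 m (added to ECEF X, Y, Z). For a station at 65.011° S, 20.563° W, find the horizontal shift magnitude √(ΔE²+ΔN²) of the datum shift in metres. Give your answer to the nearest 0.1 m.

At φ = -65.011°, λ = -20.563°: sin φ = -0.906389, cos φ = 0.422444, sin λ = -0.351237, cos λ = 0.936287.
ΔE = −sin λ·ΔX + cos λ·ΔY = −(-0.351237)·(-121) + (0.936287)·(-526) = -534.99 m.
ΔN = −sin φ cos λ·ΔX − sin φ sin λ·ΔY + cos φ·ΔZ = −(-0.906389)(0.936287)(-121) − (-0.906389)(-0.351237)(-526) + (0.422444)(-197) = -18.45 m.
Horizontal magnitude = √(ΔE² + ΔN²) = √((-534.99)² + (-18.45)²) = 535.30 m.

535.3 m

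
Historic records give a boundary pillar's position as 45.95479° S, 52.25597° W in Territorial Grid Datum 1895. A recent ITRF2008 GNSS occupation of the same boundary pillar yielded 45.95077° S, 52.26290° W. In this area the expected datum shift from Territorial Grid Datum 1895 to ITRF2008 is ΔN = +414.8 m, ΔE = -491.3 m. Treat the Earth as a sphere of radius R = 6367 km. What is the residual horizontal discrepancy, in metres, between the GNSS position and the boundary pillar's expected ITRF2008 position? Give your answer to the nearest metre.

Observed coordinate differences: Δφ = +0.00402°, Δλ = -0.00693°.
Converting to metres (1° lat = 111125 m, cos φ = 0.695226): observed ΔN = 446.7 m, observed ΔE = -535.4 m.
Subtracting the expected shift leaves a residual of 446.7 − (414.8) = 31.9 m north and -535.4 − (-491.3) = -44.1 m east.
Residual distance = √(31.9² + (-44.1)²) = 54.4 m.

54 m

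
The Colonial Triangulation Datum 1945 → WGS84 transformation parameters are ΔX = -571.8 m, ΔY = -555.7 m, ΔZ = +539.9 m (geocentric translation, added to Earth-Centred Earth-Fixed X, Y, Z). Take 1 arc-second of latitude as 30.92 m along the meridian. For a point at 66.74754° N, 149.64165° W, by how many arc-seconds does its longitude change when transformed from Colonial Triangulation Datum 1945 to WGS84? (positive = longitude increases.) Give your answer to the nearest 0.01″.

sin φ = 0.918774, cos φ = 0.394783, sin λ = -0.505407, cos λ = -0.862881.
East component: ΔE = −sin λ·ΔX + cos λ·ΔY = −(-0.505407)(-571.8) + (-0.862881)(-555.7) = 190.51 m.
1° of latitude spans 3600 × 30.92 = 111312 m; at latitude φ, 1° of longitude spans that × cos φ = 43944.1 m, so Δλ = 190.51 / 43944.1 × 3600 = 15.607″.

Δλ = 15.61″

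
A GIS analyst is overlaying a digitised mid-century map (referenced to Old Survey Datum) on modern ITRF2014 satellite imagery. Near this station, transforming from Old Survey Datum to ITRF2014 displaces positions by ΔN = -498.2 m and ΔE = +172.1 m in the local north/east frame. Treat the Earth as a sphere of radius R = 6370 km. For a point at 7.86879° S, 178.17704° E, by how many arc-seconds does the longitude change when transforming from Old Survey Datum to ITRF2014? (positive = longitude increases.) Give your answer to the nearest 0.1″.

Δλ = 5.6″

At latitude -7.86879°, cos φ = 0.990584.
One radian of longitude at latitude φ spans R cos φ, so Δλ = ΔE / (R cos φ) = 172.1 / (6370000 × 0.990584) = 2.7274e-05 rad = 5.626″.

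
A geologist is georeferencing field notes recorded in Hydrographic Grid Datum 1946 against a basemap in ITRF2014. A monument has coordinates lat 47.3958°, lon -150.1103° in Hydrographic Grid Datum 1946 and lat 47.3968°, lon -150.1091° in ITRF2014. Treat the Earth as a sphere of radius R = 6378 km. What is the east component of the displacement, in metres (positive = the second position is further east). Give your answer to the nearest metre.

ΔE = 90 m

Δφ = 47.3968° − 47.3958° = +0.0010°; Δλ = -150.1091° − -150.1103° = +0.0012°.
1° along a meridian = πR/180 = 111317 m.
ΔN = Δφ × 111317 = 111.3 m; ΔE = Δλ × 111317 × cos(47.3958°) = +0.0012 × 111317 × 0.676930 = 90.4 m.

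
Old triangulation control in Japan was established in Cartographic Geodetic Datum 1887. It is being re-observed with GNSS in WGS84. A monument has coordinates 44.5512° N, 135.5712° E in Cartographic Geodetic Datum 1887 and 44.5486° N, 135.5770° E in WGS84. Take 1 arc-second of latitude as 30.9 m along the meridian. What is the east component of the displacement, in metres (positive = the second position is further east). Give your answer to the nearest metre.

Δφ = 44.5486° − 44.5512° = -0.0026°; Δλ = 135.5770° − 135.5712° = +0.0058°.
1° of latitude = 3600 × 30.90 = 111240 m.
ΔN = Δφ × 111240 = -289.2 m; ΔE = Δλ × 111240 × cos(44.5512°) = +0.0058 × 111240 × 0.712624 = 459.8 m.

ΔE = 460 m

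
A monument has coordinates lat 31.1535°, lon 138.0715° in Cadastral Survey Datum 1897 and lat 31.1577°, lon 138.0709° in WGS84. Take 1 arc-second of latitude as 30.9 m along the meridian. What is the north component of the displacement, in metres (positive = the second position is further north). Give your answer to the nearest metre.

Δφ = 31.1577° − 31.1535° = +0.0042°; Δλ = 138.0709° − 138.0715° = -0.0006°.
1° of latitude = 3600 × 30.90 = 111240 m.
ΔN = Δφ × 111240 = 467.2 m; ΔE = Δλ × 111240 × cos(31.1535°) = -0.0006 × 111240 × 0.855784 = -57.1 m.

ΔN = 467 m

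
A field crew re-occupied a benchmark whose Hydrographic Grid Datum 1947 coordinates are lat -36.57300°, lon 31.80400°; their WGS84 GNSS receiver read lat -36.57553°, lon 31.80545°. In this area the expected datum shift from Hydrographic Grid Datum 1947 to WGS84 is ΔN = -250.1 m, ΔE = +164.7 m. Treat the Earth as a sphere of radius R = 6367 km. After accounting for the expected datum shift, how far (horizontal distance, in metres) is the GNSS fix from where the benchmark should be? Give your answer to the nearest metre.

Observed coordinate differences: Δφ = -0.00253°, Δλ = +0.00145°.
Converting to metres (1° lat = 111125 m, cos φ = 0.803098): observed ΔN = -281.1 m, observed ΔE = 129.4 m.
Subtracting the expected shift leaves a residual of -281.1 − (-250.1) = -31.0 m north and 129.4 − (164.7) = -35.3 m east.
Residual distance = √((-31.0)² + (-35.3)²) = 47.0 m.

47 m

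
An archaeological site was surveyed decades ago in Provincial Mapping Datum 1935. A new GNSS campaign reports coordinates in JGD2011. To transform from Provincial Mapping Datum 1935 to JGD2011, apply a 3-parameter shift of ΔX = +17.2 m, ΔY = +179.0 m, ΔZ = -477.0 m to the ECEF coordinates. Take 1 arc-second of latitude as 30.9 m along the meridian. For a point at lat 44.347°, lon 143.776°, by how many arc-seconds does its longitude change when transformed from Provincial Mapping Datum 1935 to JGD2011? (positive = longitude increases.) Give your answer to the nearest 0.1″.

Δλ = -7.0″

sin φ = 0.699002, cos φ = 0.715120, sin λ = 0.590944, cos λ = -0.806713.
East component: ΔE = −sin λ·ΔX + cos λ·ΔY = −(0.590944)(17.2) + (-0.806713)(179.0) = -154.57 m.
1° of latitude spans 3600 × 30.90 = 111240 m; at latitude φ, 1° of longitude spans that × cos φ = 79549.9 m, so Δλ = -154.57 / 79549.9 × 3600 = -6.995″.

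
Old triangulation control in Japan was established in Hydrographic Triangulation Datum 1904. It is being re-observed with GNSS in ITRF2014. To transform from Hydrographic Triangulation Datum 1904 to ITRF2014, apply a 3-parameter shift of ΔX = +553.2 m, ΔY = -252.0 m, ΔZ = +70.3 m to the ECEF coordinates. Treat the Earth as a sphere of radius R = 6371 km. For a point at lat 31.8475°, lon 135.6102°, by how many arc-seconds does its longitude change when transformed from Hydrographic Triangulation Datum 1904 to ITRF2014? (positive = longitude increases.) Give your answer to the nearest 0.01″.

sin φ = 0.527660, cos φ = 0.849456, sin λ = 0.699536, cos λ = -0.714597.
East component: ΔE = −sin λ·ΔX + cos λ·ΔY = −(0.699536)(553.2) + (-0.714597)(-252.0) = -206.90 m.
1° of latitude spans πR/180 = 111195 m; at latitude φ, 1° of longitude spans that × cos φ = 94455.1 m, so Δλ = -206.90 / 94455.1 × 3600 = -7.886″.

Δλ = -7.89″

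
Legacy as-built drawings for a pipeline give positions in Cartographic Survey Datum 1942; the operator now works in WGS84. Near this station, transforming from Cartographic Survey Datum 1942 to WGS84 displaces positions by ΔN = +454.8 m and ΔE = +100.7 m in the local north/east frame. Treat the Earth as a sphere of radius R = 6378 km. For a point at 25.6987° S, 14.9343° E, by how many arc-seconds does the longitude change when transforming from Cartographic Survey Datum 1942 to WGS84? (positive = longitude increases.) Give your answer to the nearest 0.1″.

At latitude -25.6987°, cos φ = 0.901087.
One radian of longitude at latitude φ spans R cos φ, so Δλ = ΔE / (R cos φ) = 100.7 / (6378000 × 0.901087) = 1.7522e-05 rad = 3.614″.

Δλ = 3.6″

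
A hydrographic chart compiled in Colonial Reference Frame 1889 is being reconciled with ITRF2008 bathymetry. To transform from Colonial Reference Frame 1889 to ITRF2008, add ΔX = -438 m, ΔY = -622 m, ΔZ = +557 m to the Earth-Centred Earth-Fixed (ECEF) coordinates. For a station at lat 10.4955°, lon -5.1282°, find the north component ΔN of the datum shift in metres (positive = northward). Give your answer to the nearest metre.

The local north axis is (−sin φ cos λ, −sin φ sin λ, cos φ), giving ΔN = 79.466 − 10.127 + 547.681 = 617.02 m.

ΔN = 617 m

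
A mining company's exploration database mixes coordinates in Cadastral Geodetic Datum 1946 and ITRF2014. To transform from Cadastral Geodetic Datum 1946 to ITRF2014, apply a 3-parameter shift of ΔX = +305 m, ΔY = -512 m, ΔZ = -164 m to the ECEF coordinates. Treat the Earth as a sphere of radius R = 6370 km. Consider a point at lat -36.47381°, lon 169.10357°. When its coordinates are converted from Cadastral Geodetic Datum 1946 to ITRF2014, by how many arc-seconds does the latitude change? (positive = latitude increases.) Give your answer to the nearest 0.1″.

Δφ = -11.9″

sin φ = -0.594455, cos φ = 0.804129, sin λ = 0.189034, cos λ = -0.981970.
North component: ΔN = −sin φ cos λ·ΔX − sin φ sin λ·ΔY + cos φ·ΔZ = −(-0.594455)(-0.981970)(305) − (-0.594455)(0.189034)(-512) + (0.804129)(-164) = -367.45 m.
1° of latitude spans πR/180 = 111177 m, so Δφ = -367.45 / 111177 × 3600 = -11.898″.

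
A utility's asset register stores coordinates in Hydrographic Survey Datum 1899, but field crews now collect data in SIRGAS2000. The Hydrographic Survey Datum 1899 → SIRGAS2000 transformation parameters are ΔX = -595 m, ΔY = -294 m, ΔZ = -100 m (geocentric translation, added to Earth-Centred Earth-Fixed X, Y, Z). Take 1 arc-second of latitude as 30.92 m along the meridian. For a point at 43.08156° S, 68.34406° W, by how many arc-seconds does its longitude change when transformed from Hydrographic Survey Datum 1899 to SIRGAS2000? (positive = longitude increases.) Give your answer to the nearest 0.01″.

Δλ = -29.29″

sin φ = -0.683039, cos φ = 0.730382, sin λ = -0.929417, cos λ = 0.369032.
East component: ΔE = −sin λ·ΔX + cos λ·ΔY = −(-0.929417)(-595) + (0.369032)(-294) = -661.50 m.
1° of latitude spans 3600 × 30.92 = 111312 m; at latitude φ, 1° of longitude spans that × cos φ = 81300.3 m, so Δλ = -661.50 / 81300.3 × 3600 = -29.291″.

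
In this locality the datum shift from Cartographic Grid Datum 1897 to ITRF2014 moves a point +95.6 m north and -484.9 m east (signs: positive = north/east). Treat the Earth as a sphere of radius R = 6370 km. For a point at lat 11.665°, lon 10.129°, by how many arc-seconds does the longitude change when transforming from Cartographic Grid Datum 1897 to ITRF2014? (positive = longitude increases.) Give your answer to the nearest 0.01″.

Δλ = -16.03″

At latitude 11.665°, cos φ = 0.979347.
One radian of longitude at latitude φ spans R cos φ, so Δλ = ΔE / (R cos φ) = -484.9 / (6370000 × 0.979347) = -7.7728e-05 rad = -16.033″.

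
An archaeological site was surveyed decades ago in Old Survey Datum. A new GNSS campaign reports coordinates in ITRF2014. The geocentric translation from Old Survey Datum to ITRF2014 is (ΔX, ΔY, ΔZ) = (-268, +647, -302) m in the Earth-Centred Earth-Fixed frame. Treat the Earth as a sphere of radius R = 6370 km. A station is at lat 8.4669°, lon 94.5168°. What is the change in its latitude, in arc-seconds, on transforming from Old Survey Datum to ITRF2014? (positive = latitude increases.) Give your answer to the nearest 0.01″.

sin φ = 0.147238, cos φ = 0.989101, sin λ = 0.996894, cos λ = -0.078751.
North component: ΔN = −sin φ cos λ·ΔX − sin φ sin λ·ΔY + cos φ·ΔZ = −(0.147238)(-0.078751)(-268) − (0.147238)(0.996894)(647) + (0.989101)(-302) = -396.78 m.
1° of latitude spans πR/180 = 111177 m, so Δφ = -396.78 / 111177 × 3600 = -12.848″.

Δφ = -12.85″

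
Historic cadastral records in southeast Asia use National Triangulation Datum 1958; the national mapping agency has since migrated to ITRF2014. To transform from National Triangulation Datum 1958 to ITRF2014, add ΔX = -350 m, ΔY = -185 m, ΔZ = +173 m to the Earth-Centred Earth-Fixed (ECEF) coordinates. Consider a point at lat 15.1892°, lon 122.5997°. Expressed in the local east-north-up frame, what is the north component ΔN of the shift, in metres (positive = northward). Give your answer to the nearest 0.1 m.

At φ = 15.1892°, λ = 122.5997°: sin φ = 0.262007, cos φ = 0.965066, sin λ = 0.842455, cos λ = -0.538766.
ΔN = −sin φ cos λ·ΔX − sin φ sin λ·ΔY + cos φ·ΔZ = −(0.262007)(-0.538766)(-350) − (0.262007)(0.842455)(-185) + (0.965066)(173) = 158.39 m.

ΔN = 158.4 m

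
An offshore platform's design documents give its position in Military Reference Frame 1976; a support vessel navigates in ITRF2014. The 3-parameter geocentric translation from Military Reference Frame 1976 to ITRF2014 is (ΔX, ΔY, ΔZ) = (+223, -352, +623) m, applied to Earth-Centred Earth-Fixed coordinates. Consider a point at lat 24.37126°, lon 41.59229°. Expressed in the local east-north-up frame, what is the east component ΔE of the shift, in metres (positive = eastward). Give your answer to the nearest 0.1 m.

ΔE = -411.3 m

At φ = 24.37126°, λ = 41.59229°: sin φ = 0.412648, cos φ = 0.910891, sin λ = 0.663826, cos λ = 0.747887.
ΔE = −sin λ·ΔX + cos λ·ΔY = −(0.663826)·(223) + (0.747887)·(-352) = -411.29 m.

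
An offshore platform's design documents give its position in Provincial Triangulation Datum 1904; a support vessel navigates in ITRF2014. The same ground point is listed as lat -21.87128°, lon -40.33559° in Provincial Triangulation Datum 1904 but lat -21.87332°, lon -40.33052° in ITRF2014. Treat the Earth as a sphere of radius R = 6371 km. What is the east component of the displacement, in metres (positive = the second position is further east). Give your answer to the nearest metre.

ΔE = 523 m

Δφ = -21.87332° − -21.87128° = -0.00204°; Δλ = -40.33052° − -40.33559° = +0.00507°.
1° along a meridian = πR/180 = 111195 m.
ΔN = Δφ × 111195 = -226.8 m; ΔE = Δλ × 111195 × cos(-21.87128°) = +0.00507 × 111195 × 0.928023 = 523.2 m.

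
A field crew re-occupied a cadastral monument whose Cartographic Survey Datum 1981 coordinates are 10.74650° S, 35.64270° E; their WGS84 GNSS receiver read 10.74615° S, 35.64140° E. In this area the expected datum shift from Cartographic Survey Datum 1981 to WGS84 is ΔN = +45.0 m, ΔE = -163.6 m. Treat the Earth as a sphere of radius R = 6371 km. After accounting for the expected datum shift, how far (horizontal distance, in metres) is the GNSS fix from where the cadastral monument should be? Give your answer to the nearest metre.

22 m

Observed coordinate differences: Δφ = +0.00035°, Δλ = -0.00130°.
Converting to metres (1° lat = 111195 m, cos φ = 0.982462): observed ΔN = 38.9 m, observed ΔE = -142.0 m.
Subtracting the expected shift leaves a residual of 38.9 − (45.0) = -6.1 m north and -142.0 − (-163.6) = 21.6 m east.
Residual distance = √((-6.1)² + 21.6²) = 22.4 m.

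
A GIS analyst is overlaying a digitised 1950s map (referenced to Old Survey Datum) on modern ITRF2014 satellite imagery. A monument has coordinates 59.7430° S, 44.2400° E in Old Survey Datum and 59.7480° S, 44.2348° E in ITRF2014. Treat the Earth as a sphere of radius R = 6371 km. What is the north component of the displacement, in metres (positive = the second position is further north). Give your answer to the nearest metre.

Δφ = -59.7480° − -59.7430° = -0.0050°; Δλ = 44.2348° − 44.2400° = -0.0052°.
1° along a meridian = πR/180 = 111195 m.
ΔN = Δφ × 111195 = -556.0 m; ΔE = Δλ × 111195 × cos(-59.7430°) = -0.0052 × 111195 × 0.503880 = -291.3 m.

ΔN = -556 m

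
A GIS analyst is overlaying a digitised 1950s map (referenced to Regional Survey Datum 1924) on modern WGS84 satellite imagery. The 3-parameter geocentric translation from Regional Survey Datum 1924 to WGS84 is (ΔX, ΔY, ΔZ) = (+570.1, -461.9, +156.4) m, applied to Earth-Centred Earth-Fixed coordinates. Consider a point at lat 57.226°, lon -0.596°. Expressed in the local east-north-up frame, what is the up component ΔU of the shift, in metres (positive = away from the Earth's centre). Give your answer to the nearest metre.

The local up (radial) axis is (cos φ cos λ, cos φ sin λ, sin φ), giving ΔU = 308.594 + 2.601 + 131.503 = 442.70 m.

ΔU = 443 m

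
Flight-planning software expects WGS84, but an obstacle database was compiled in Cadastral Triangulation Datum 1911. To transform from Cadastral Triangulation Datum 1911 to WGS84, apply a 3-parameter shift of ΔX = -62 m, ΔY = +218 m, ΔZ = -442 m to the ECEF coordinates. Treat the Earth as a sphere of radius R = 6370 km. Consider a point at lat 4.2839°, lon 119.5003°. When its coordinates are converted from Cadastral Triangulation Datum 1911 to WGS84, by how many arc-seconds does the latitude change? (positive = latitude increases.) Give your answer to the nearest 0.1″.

sin φ = 0.074699, cos φ = 0.997206, sin λ = 0.870353, cos λ = -0.492428.
North component: ΔN = −sin φ cos λ·ΔX − sin φ sin λ·ΔY + cos φ·ΔZ = −(0.074699)(-0.492428)(-62) − (0.074699)(0.870353)(218) + (0.997206)(-442) = -457.22 m.
1° of latitude spans πR/180 = 111177 m, so Δφ = -457.22 / 111177 × 3600 = -14.805″.

Δφ = -14.8″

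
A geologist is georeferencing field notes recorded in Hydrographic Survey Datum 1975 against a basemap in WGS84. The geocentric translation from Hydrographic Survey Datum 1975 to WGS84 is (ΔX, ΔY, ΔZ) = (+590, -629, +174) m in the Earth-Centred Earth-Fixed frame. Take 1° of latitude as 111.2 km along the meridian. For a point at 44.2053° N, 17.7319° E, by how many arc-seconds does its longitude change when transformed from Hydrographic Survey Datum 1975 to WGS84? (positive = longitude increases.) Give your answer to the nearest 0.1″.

sin φ = 0.697231, cos φ = 0.716846, sin λ = 0.304563, cos λ = 0.952492.
East component: ΔE = −sin λ·ΔX + cos λ·ΔY = −(0.304563)(590) + (0.952492)(-629) = -778.81 m.
1° of latitude spans 111200 m; at latitude φ, 1° of longitude spans that × cos φ = 79713.3 m, so Δλ = -778.81 / 79713.3 × 3600 = -35.173″.

Δλ = -35.2″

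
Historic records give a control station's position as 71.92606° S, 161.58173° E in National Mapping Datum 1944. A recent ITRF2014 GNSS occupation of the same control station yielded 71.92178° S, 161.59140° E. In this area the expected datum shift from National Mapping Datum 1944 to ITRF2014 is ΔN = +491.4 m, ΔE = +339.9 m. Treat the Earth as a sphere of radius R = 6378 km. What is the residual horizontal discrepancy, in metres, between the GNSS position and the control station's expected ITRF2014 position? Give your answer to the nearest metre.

16 m

Observed coordinate differences: Δφ = +0.00428°, Δλ = +0.00967°.
Converting to metres (1° lat = 111317 m, cos φ = 0.310244): observed ΔN = 476.4 m, observed ΔE = 334.0 m.
Subtracting the expected shift leaves a residual of 476.4 − (491.4) = -15.0 m north and 334.0 − (339.9) = -5.9 m east.
Residual distance = √((-15.0)² + (-5.9)²) = 16.1 m.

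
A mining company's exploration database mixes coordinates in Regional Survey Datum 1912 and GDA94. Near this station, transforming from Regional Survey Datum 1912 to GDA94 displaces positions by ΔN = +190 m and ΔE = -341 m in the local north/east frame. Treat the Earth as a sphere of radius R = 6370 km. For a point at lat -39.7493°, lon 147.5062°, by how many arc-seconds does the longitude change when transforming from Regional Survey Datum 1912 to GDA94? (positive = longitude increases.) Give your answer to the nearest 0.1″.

At latitude -39.7493°, cos φ = 0.768850.
One radian of longitude at latitude φ spans R cos φ, so Δλ = ΔE / (R cos φ) = -341.0 / (6370000 × 0.768850) = -6.9626e-05 rad = -14.361″.

Δλ = -14.4″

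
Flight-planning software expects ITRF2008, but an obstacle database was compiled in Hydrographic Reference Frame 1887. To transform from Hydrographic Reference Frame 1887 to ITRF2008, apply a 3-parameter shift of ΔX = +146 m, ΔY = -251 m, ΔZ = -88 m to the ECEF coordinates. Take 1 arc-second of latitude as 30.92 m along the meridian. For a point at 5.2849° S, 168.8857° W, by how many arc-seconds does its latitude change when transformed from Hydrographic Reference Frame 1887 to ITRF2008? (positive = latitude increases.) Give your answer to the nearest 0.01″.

sin φ = -0.092108, cos φ = 0.995749, sin λ = -0.192767, cos λ = -0.981245.
North component: ΔN = −sin φ cos λ·ΔX − sin φ sin λ·ΔY + cos φ·ΔZ = −(-0.092108)(-0.981245)(146) − (-0.092108)(-0.192767)(-251) + (0.995749)(-88) = -96.36 m.
1° of latitude spans 3600 × 30.92 = 111312 m, so Δφ = -96.36 / 111312 × 3600 = -3.117″.

Δφ = -3.12″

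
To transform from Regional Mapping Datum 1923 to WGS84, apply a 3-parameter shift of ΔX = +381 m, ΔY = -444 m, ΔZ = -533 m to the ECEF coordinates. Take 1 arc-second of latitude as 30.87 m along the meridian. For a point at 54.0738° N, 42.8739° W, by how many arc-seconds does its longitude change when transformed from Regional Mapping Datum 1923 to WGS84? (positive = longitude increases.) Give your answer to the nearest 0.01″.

sin φ = 0.809773, cos φ = 0.586743, sin λ = -0.680387, cos λ = 0.732853.
East component: ΔE = −sin λ·ΔX + cos λ·ΔY = −(-0.680387)(381) + (0.732853)(-444) = -66.16 m.
1° of latitude spans 3600 × 30.87 = 111132 m; at latitude φ, 1° of longitude spans that × cos φ = 65205.9 m, so Δλ = -66.16 / 65205.9 × 3600 = -3.653″.

Δλ = -3.65″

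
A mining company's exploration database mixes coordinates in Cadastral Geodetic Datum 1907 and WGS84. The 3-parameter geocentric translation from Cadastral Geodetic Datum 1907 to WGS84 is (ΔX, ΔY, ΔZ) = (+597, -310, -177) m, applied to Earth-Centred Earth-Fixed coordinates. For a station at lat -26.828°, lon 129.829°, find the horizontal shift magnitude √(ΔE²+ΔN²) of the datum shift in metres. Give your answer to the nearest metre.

509 m

At φ = -26.828°, λ = 129.829°: sin φ = -0.451314, cos φ = 0.892365, sin λ = 0.767959, cos λ = -0.640498.
ΔE = −sin λ·ΔX + cos λ·ΔY = −(0.767959)·(597) + (-0.640498)·(-310) = -259.92 m.
ΔN = −sin φ cos λ·ΔX − sin φ sin λ·ΔY + cos φ·ΔZ = −(-0.451314)(-0.640498)(597) − (-0.451314)(0.767959)(-310) + (0.892365)(-177) = -437.96 m.
Horizontal magnitude = √(ΔE² + ΔN²) = √((-259.92)² + (-437.96)²) = 509.28 m.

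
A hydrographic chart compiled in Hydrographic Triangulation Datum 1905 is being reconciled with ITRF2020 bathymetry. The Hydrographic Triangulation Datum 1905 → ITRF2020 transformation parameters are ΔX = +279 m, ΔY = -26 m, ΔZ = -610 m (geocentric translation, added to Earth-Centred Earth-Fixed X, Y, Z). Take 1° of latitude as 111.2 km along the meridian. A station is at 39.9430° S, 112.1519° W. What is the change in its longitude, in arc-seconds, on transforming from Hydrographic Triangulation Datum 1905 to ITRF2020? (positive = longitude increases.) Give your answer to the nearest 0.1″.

Δλ = 11.3″

sin φ = -0.642025, cos φ = 0.766684, sin λ = -0.926187, cos λ = -0.377063.
East component: ΔE = −sin λ·ΔX + cos λ·ΔY = −(-0.926187)(279) + (-0.377063)(-26) = 268.21 m.
1° of latitude spans 111200 m; at latitude φ, 1° of longitude spans that × cos φ = 85255.2 m, so Δλ = 268.21 / 85255.2 × 3600 = 11.325″.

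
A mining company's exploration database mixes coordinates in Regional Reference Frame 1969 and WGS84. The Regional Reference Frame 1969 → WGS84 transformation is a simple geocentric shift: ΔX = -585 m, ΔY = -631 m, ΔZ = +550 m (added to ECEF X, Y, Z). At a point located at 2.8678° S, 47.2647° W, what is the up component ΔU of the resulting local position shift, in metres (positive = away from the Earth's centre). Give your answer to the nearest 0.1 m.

At φ = -2.8678°, λ = -47.2647°: sin φ = -0.050032, cos φ = 0.998748, sin λ = -0.734497, cos λ = 0.678612.
ΔU = cos φ cos λ·ΔX + cos φ sin λ·ΔY + sin φ·ΔZ = (0.998748)(0.678612)(-585) + (0.998748)(-0.734497)(-631) + (-0.050032)(550) = 38.88 m.

ΔU = 38.9 m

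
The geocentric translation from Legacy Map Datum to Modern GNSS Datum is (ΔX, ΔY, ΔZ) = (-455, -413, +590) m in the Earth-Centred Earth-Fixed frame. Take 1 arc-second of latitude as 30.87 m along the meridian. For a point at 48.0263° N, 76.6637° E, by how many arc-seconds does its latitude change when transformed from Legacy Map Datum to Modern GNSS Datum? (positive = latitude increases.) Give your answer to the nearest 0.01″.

sin φ = 0.743452, cos φ = 0.668789, sin λ = 0.973033, cos λ = 0.230666.
North component: ΔN = −sin φ cos λ·ΔX − sin φ sin λ·ΔY + cos φ·ΔZ = −(0.743452)(0.230666)(-455) − (0.743452)(0.973033)(-413) + (0.668789)(590) = 771.38 m.
1° of latitude spans 3600 × 30.87 = 111132 m, so Δφ = 771.38 / 111132 × 3600 = 24.988″.

Δφ = 24.99″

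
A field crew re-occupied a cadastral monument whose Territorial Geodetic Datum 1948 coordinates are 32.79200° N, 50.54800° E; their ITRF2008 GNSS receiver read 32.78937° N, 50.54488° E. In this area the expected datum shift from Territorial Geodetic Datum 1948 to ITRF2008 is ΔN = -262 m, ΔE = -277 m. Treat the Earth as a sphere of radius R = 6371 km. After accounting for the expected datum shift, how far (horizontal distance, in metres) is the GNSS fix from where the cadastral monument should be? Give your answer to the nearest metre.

Observed coordinate differences: Δφ = -0.00263°, Δλ = -0.00312°.
Converting to metres (1° lat = 111195 m, cos φ = 0.840642): observed ΔN = -292.4 m, observed ΔE = -291.6 m.
Subtracting the expected shift leaves a residual of -292.4 − (-262) = -30.4 m north and -291.6 − (-277) = -14.6 m east.
Residual distance = √((-30.4)² + (-14.6)²) = 33.8 m.

34 m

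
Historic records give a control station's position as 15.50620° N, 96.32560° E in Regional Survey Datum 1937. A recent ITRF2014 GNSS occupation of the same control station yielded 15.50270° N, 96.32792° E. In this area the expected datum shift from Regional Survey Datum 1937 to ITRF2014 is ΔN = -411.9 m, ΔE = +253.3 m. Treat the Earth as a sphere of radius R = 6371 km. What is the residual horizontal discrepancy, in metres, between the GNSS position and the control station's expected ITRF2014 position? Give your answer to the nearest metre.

23 m

Observed coordinate differences: Δφ = -0.00350°, Δλ = +0.00232°.
Converting to metres (1° lat = 111195 m, cos φ = 0.963602): observed ΔN = -389.2 m, observed ΔE = 248.6 m.
Subtracting the expected shift leaves a residual of -389.2 − (-411.9) = 22.7 m north and 248.6 − (253.3) = -4.7 m east.
Residual distance = √(22.7² + (-4.7)²) = 23.2 m.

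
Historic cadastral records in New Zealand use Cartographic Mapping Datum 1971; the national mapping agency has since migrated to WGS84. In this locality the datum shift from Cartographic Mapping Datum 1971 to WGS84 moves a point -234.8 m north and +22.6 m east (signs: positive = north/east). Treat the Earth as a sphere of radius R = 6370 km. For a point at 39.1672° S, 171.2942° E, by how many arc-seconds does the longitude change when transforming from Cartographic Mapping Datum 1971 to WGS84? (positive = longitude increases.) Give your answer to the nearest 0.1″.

Δλ = 0.9″

At latitude -39.1672°, cos φ = 0.775306.
One radian of longitude at latitude φ spans R cos φ, so Δλ = ΔE / (R cos φ) = 22.6 / (6370000 × 0.775306) = 4.5761e-06 rad = 0.944″.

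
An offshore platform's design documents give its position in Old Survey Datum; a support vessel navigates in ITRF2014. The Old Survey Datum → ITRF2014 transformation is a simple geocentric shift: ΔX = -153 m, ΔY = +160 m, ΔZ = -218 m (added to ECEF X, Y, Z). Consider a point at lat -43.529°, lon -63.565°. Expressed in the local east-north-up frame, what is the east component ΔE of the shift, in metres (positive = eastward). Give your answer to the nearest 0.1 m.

ΔE = -65.8 m

At φ = -43.529°, λ = -63.565°: sin φ = -0.688722, cos φ = 0.725026, sin λ = -0.895440, cos λ = 0.445182.
ΔE = −sin λ·ΔX + cos λ·ΔY = −(-0.895440)·(-153) + (0.445182)·(160) = -65.77 m.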